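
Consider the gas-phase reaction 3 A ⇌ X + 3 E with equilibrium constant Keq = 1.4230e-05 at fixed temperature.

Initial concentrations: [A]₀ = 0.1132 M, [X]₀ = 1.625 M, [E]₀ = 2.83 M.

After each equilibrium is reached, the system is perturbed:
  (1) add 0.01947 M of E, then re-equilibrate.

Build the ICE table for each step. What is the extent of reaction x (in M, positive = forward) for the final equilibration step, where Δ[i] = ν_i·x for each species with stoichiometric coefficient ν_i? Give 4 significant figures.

Q₀ = 2.5391e+04 vs Keq = 1.4230e-05 ⇒ Q>K, reverse
Step 1:
                    A           X           E
  I            0.1132       1.625        2.83
  C             2.752     -0.9174      -2.752
  E             2.865      0.7076     0.07792
  solve Keq expr → x = -0.9174; check Q = 1.4230e-05
Then add 0.01947 M of E.
Step 2:
                    A           X           E
  I             2.865      0.7076     0.09739
  C           0.01873   -0.006243    -0.01873
  E             2.884      0.7014     0.07866
  solve Keq expr → x = -0.006243; check Q = 1.4230e-05

x = -0.006243 M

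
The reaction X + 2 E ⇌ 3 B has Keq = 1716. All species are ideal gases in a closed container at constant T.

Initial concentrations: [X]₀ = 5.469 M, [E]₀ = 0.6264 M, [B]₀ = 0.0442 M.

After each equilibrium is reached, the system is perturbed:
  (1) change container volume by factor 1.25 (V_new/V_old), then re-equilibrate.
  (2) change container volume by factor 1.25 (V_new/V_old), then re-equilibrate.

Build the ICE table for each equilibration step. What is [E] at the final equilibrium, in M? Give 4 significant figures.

[E]_eq = 0.006483 M

Q₀ = 4.0240e-05 vs Keq = 1716 ⇒ Q<K, forward
Step 1:
                    X           E           B
  Initial       5.469      0.6264      0.0442
  Change      -0.3081     -0.6163      0.9244
  Equil         5.161     0.01013      0.9686
  solve Keq expr → x = 0.3081; check Q = 1716
Then change container volume by factor 1.25 (V_new/V_old).
Step 2:
                    X           E           B
  Initial       4.129    0.008104      0.7749
  Change            0           0           0
  Equil         4.129    0.008104      0.7749
  solve Keq expr → x = 0; check Q = 1716
Then change container volume by factor 1.25 (V_new/V_old).
Step 3:
                    X           E           B
  Initial       3.303    0.006483      0.6199
  Change            0           0           0
  Equil         3.303    0.006483      0.6199
  solve Keq expr → x = 0; check Q = 1716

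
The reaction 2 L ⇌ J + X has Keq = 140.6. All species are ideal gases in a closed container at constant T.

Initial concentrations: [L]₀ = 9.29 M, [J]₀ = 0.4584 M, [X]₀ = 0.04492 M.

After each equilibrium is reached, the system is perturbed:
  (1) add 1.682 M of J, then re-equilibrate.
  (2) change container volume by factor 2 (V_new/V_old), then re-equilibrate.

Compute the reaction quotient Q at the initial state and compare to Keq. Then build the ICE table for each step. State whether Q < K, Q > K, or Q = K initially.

Q₀ = 2.3859e-04; Q < K (proceeds forward)

Q₀ = 2.3859e-04 vs Keq = 140.6 ⇒ Q<K, forward
Step 1:
                    L           J           X
  init           9.29      0.4584     0.04492
  Δ            -8.894       4.447       4.447
  eq           0.3959       4.905       4.492
  solve Keq expr → x = 4.447; check Q = 140.6
Then add 1.682 M of J.
Step 2:
                    L           J           X
  init         0.3959       6.587       4.492
  Δ           0.06029    -0.03014    -0.03014
  eq           0.4562       6.557       4.462
  solve Keq expr → x = -0.03014; check Q = 140.6
Then change container volume by factor 2 (V_new/V_old).
Step 3:
                    L           J           X
  init         0.2281       3.279       2.231
  Δ                 0           0           0
  eq           0.2281       3.279       2.231
  solve Keq expr → x = 0; check Q = 140.6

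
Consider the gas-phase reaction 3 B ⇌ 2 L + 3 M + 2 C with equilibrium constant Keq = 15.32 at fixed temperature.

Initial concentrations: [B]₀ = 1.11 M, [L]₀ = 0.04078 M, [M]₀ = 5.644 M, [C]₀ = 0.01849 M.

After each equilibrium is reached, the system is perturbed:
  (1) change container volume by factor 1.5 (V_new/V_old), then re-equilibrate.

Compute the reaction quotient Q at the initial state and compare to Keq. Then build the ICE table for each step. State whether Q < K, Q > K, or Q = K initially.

Q₀ = 7.4741e-05 vs Keq = 15.32 ⇒ Q<K, forward
Step 1:
                   B          L          M          C
  I             1.11    0.04078      5.644    0.01849
  C          -0.4887     0.3258     0.4887     0.3258
  E           0.6213     0.3666      6.133     0.3443
  solve Keq expr → x = 0.1629; check Q = 15.32
Then change container volume by factor 1.5 (V_new/V_old).
Step 2:
                   B          L          M          C
  I           0.4142     0.2444      4.088     0.2295
  C         -0.08567    0.05711    0.08567    0.05711
  E           0.3285     0.3015      4.174     0.2866
  solve Keq expr → x = 0.02856; check Q = 15.32

Q₀ = 7.4741e-05; Q < K (proceeds forward)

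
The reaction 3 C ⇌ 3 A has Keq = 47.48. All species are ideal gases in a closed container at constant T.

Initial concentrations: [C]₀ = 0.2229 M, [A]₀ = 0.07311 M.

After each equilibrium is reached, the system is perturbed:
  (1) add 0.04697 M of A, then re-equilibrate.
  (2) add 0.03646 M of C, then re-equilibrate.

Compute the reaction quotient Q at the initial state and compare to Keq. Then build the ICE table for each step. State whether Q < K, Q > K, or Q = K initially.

Q₀ = 0.03529; Q < K (proceeds forward)

Q₀ = 0.03529 vs Keq = 47.48 ⇒ Q<K, forward
Step 1:
                   C          A
  Initial     0.2229    0.07311
  Change     -0.1588     0.1588
  Equil      0.06406      0.232
  solve Keq expr → x = 0.05295; check Q = 47.48
Then add 0.04697 M of A.
Step 2:
                   C          A
  Initial    0.06406     0.2789
  Change     0.01016   -0.01016
  Equil      0.07422     0.2688
  solve Keq expr → x = -0.003388; check Q = 47.48
Then add 0.03646 M of C.
Step 3:
                   C          A
  Initial     0.1107     0.2688
  Change    -0.02857    0.02857
  Equil      0.08211     0.2973
  solve Keq expr → x = 0.009523; check Q = 47.48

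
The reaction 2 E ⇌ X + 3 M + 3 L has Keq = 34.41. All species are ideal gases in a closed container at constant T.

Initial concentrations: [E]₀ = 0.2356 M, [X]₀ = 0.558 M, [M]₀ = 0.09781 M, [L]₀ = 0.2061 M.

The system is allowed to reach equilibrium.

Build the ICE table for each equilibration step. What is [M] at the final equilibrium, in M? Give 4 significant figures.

Q₀ = 8.2351e-05 vs Keq = 34.41 ⇒ Q<K, forward
Step 1:
                   E          X          M          L
  I           0.2356      0.558    0.09781     0.2061
  C          -0.2203     0.1101     0.3304     0.3304
  E          0.01534     0.6681     0.4282     0.5365
  solve Keq expr → x = 0.1101; check Q = 34.41

[M]_eq = 0.4282 M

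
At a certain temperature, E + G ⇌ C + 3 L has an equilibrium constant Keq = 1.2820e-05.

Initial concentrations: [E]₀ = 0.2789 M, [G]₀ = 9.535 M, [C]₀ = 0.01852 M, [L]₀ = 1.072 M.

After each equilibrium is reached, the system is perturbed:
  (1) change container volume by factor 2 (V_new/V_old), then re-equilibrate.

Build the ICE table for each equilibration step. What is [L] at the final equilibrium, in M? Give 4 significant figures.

Q₀ = 0.008579 vs Keq = 1.2820e-05 ⇒ Q>K, reverse
Step 1:
                  E         G         C         L
  Initial    0.2789     9.535   0.01852     1.072
  Change    0.01849   0.01849  -0.01849  -0.05546
  Equil      0.2974     9.553 3.4673e-05     1.017
  solve Keq expr → x = -0.01849; check Q = 1.2820e-05
Then change container volume by factor 2 (V_new/V_old).
Step 2:
                  E         G         C         L
  Initial    0.1487     4.777 1.7336e-05    0.5083
  Change  -5.1921e-05 -5.1921e-05 5.1921e-05 1.5576e-04
  Equil      0.1486     4.777 6.9257e-05    0.5084
  solve Keq expr → x = 5.1921e-05; check Q = 1.2820e-05

[L]_eq = 0.5084 M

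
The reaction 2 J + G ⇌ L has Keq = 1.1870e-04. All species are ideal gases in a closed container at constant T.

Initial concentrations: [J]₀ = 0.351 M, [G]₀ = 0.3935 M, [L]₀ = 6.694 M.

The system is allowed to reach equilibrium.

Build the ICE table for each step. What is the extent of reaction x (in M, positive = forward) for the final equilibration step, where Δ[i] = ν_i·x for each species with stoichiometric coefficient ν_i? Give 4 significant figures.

x = -6.545 M

Q₀ = 138.1 vs Keq = 1.1870e-04 ⇒ Q>K, reverse
Step 1:
                  J         G         L
  Initial     0.351    0.3935     6.694
  Change      13.09     6.545    -6.545
  Equil       13.44     6.939    0.1488
  solve Keq expr → x = -6.545; check Q = 1.1870e-04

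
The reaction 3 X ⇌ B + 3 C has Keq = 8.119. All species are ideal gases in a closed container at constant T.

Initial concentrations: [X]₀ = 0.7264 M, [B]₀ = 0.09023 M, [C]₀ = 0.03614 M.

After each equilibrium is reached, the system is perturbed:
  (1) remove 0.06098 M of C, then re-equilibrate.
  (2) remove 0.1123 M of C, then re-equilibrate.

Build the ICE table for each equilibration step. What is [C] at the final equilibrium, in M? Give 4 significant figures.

Q₀ = 1.1112e-05 vs Keq = 8.119 ⇒ Q<K, forward
Step 1:
                    X           B           C
  init         0.7264     0.09023     0.03614
  Δ           -0.5408      0.1803      0.5408
  eq           0.1856      0.2705      0.5769
  solve Keq expr → x = 0.1803; check Q = 8.119
Then remove 0.06098 M of C.
Step 2:
                    X           B           C
  init         0.1856      0.2705      0.5159
  Δ           -0.0141    0.004701      0.0141
  eq           0.1715      0.2752        0.53
  solve Keq expr → x = 0.004701; check Q = 8.119
Then remove 0.1123 M of C.
Step 3:
                    X           B           C
  init         0.1715      0.2752      0.4177
  Δ          -0.02632    0.008772     0.02632
  eq           0.1452       0.284       0.444
  solve Keq expr → x = 0.008772; check Q = 8.119

[C]_eq = 0.444 M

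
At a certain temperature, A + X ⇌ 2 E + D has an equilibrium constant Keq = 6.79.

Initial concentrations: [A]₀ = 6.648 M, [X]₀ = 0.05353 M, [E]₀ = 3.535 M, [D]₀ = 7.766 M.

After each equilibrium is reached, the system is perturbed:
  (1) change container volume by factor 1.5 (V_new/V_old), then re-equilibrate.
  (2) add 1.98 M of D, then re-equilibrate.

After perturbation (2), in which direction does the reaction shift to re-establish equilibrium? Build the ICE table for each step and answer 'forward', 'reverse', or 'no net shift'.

Q₀ = 272.7 vs Keq = 6.79 ⇒ Q>K, reverse
Step 1:
                  A         X         E         D
  init        6.648   0.05353     3.535     7.766
  Δ          0.6556    0.6556    -1.311   -0.6556
  eq          7.304    0.7091     2.224      7.11
  solve Keq expr → x = -0.6556; check Q = 6.79
Then change container volume by factor 1.5 (V_new/V_old).
Step 2:
                  A         X         E         D
  init        4.869    0.4727     1.483      4.74
  Δ        -0.07662  -0.07662    0.1532   0.07662
  eq          4.792    0.3961     1.636     4.817
  solve Keq expr → x = 0.07662; check Q = 6.79
Then add 1.98 M of D.
Step 3:
                  A         X         E         D
  init        4.792    0.3961     1.636     6.797
  Δ         0.06571   0.06571   -0.1314  -0.06571
  eq          4.858    0.4618     1.504     6.731
  solve Keq expr → x = -0.06571; check Q = 6.79

Direction: reverse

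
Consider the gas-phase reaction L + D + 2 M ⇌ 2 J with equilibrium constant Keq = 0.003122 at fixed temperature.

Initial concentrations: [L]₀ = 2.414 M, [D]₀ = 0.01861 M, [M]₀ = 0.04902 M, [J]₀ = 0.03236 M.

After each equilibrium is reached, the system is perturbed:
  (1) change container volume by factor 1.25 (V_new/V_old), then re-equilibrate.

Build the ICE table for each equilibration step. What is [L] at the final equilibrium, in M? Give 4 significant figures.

Q₀ = 9.7 vs Keq = 0.003122 ⇒ Q>K, reverse
Step 1:
                   L          D          M          J
  Initial      2.414    0.01861    0.04902    0.03236
  Change     0.01554    0.01554    0.03107   -0.03107
  Equil         2.43    0.03415    0.08009   0.001289
  solve Keq expr → x = -0.01554; check Q = 0.003122
Then change container volume by factor 1.25 (V_new/V_old).
Step 2:
                   L          D          M          J
  Initial      1.944    0.02732    0.06407   0.001031
  Change  1.0104e-04 1.0104e-04 2.0208e-04 -2.0208e-04
  Equil        1.944    0.02742    0.06427 8.2907e-04
  solve Keq expr → x = -1.0104e-04; check Q = 0.003122

[L]_eq = 1.944 M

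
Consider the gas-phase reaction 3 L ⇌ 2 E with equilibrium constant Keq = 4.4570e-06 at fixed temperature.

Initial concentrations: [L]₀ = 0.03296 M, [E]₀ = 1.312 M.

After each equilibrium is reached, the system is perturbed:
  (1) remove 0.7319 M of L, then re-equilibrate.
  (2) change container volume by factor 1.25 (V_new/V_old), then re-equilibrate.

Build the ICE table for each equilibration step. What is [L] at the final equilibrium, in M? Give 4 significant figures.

Q₀ = 4.8074e+04 vs Keq = 4.4570e-06 ⇒ Q>K, reverse
Step 1:
                  L         E
  I         0.03296     1.312
  C           1.959    -1.306
  E           1.992  0.005936
  solve Keq expr → x = -0.653; check Q = 4.4570e-06
Then remove 0.7319 M of L.
Step 2:
                  L         E
  I            1.26  0.005936
  C          0.0044 -0.002934
  E           1.265  0.003002
  solve Keq expr → x = -0.001467; check Q = 4.4570e-06
Then change container volume by factor 1.25 (V_new/V_old).
Step 3:
                  L         E
  I           1.012  0.002402
  C       3.7852e-04 -2.5235e-04
  E           1.012  0.002149
  solve Keq expr → x = -1.2617e-04; check Q = 4.4570e-06

[L]_eq = 1.012 M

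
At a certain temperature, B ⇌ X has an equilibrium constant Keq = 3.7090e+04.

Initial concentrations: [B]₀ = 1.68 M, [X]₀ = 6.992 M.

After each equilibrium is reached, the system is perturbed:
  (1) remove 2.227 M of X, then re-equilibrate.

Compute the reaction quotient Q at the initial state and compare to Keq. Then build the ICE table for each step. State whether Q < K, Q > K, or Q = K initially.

Q₀ = 4.162; Q < K (proceeds forward)

Q₀ = 4.162 vs Keq = 3.7090e+04 ⇒ Q<K, forward
Step 1:
                   B          X
  init          1.68      6.992
  Δ            -1.68       1.68
  eq      2.3380e-04      8.672
  solve Keq expr → x = 1.68; check Q = 3.7090e+04
Then remove 2.227 M of X.
Step 2:
                   B          X
  init    2.3380e-04      6.445
  Δ       -6.0042e-05 6.0042e-05
  eq      1.7376e-04      6.445
  solve Keq expr → x = 6.0042e-05; check Q = 3.7090e+04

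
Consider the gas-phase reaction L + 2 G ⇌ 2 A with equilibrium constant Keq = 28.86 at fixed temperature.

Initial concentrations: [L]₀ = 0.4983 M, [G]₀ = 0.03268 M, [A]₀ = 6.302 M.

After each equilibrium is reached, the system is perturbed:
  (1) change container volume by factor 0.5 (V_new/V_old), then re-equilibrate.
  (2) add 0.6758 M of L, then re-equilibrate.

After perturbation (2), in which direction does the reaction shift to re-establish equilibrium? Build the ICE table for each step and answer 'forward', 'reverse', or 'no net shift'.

Q₀ = 7.4628e+04 vs Keq = 28.86 ⇒ Q>K, reverse
Step 1:
                   L          G          A
  init        0.4983    0.03268      6.302
  Δ           0.4844     0.9688    -0.9688
  eq          0.9827      1.001      5.333
  solve Keq expr → x = -0.4844; check Q = 28.86
Then change container volume by factor 0.5 (V_new/V_old).
Step 2:
                   L          G          A
  init         1.965      2.003      10.67
  Δ          -0.2193    -0.4386     0.4386
  eq           1.746      1.564      11.11
  solve Keq expr → x = 0.2193; check Q = 28.86
Then add 0.6758 M of L.
Step 3:
                   L          G          A
  init         2.422      1.564      11.11
  Δ         -0.09344    -0.1869     0.1869
  eq           2.328      1.377      11.29
  solve Keq expr → x = 0.09344; check Q = 28.86

Direction: forward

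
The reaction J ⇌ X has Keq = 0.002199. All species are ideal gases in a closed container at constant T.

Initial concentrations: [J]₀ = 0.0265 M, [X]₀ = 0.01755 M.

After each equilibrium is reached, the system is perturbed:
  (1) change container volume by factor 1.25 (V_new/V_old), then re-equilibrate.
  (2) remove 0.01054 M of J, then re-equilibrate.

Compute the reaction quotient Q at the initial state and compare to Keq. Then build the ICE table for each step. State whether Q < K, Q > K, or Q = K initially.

Q₀ = 0.6623 vs Keq = 0.002199 ⇒ Q>K, reverse
Step 1:
                    J           X
  init         0.0265     0.01755
  Δ           0.01745    -0.01745
  eq          0.04395  9.6653e-05
  solve Keq expr → x = -0.01745; check Q = 0.002199
Then change container volume by factor 1.25 (V_new/V_old).
Step 2:
                    J           X
  init        0.03516  7.7323e-05
  Δ                 0           0
  eq          0.03516  7.7323e-05
  solve Keq expr → x = 0; check Q = 0.002199
Then remove 0.01054 M of J.
Step 3:
                    J           X
  init        0.02462  7.7323e-05
  Δ        2.3127e-05 -2.3127e-05
  eq          0.02465  5.4196e-05
  solve Keq expr → x = -2.3127e-05; check Q = 0.002199

Q₀ = 0.6623; Q > K (proceeds reverse)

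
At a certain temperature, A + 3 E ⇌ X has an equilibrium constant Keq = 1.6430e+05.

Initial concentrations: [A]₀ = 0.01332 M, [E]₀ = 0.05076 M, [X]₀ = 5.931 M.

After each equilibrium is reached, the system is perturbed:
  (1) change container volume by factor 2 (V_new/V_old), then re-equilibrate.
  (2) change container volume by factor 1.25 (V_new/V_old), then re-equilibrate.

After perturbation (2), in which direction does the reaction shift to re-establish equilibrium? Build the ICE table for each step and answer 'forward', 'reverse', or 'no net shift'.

Direction: reverse

Q₀ = 3.4045e+06 vs Keq = 1.6430e+05 ⇒ Q>K, reverse
Step 1:
                   A          E          X
  I          0.01332    0.05076      5.931
  C            0.018    0.05399     -0.018
  E          0.03132     0.1047      5.913
  solve Keq expr → x = -0.018; check Q = 1.6430e+05
Then change container volume by factor 2 (V_new/V_old).
Step 2:
                   A          E          X
  I          0.01566    0.05237      2.957
  C          0.01155    0.03464   -0.01155
  E          0.02721    0.08702      2.945
  solve Keq expr → x = -0.01155; check Q = 1.6430e+05
Then change container volume by factor 1.25 (V_new/V_old).
Step 3:
                   A          E          X
  I          0.02176    0.06961      2.356
  C         0.004147    0.01244  -0.004147
  E          0.02591    0.08205      2.352
  solve Keq expr → x = -0.004147; check Q = 1.6430e+05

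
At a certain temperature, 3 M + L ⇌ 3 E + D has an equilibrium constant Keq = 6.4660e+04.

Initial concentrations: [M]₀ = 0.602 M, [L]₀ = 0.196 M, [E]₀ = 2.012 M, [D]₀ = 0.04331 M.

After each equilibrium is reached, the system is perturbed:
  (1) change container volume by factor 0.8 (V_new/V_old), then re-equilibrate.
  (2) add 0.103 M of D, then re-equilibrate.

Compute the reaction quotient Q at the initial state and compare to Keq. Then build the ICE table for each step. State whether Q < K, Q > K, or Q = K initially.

Q₀ = 8.249; Q < K (proceeds forward)

Q₀ = 8.249 vs Keq = 6.4660e+04 ⇒ Q<K, forward
Step 1:
                  M         L         E         D
  I           0.602     0.196     2.012   0.04331
  C         -0.4878   -0.1626    0.4878    0.1626
  E          0.1142    0.0334       2.5    0.2059
  solve Keq expr → x = 0.1626; check Q = 6.4660e+04
Then change container volume by factor 0.8 (V_new/V_old).
Step 2:
                  M         L         E         D
  I          0.1428   0.04175     3.125    0.2574
  C               0         0         0         0
  E          0.1428   0.04175     3.125    0.2574
  solve Keq expr → x = 0; check Q = 6.4660e+04
Then add 0.103 M of D.
Step 3:
                  M         L         E         D
  I          0.1428   0.04175     3.125    0.3604
  C         0.01131   0.00377  -0.01131  -0.00377
  E          0.1541   0.04552     3.113    0.3566
  solve Keq expr → x = -0.00377; check Q = 6.4660e+04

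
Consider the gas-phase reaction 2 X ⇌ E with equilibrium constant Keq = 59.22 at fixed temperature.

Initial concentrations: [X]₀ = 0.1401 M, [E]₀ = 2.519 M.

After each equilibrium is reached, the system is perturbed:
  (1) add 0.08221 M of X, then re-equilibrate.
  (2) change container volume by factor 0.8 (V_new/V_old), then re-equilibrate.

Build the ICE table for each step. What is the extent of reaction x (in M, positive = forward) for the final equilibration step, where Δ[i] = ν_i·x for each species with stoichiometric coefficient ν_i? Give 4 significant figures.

x = 0.01339 M

Q₀ = 128.3 vs Keq = 59.22 ⇒ Q>K, reverse
Step 1:
                   X          E
  init        0.1401      2.519
  Δ          0.06481   -0.03241
  eq          0.2049      2.487
  solve Keq expr → x = -0.03241; check Q = 59.22
Then add 0.08221 M of X.
Step 2:
                   X          E
  init        0.2871      2.487
  Δ         -0.08056    0.04028
  eq          0.2066      2.527
  solve Keq expr → x = 0.04028; check Q = 59.22
Then change container volume by factor 0.8 (V_new/V_old).
Step 3:
                   X          E
  init        0.2582      3.159
  Δ         -0.02677    0.01339
  eq          0.2314      3.172
  solve Keq expr → x = 0.01339; check Q = 59.22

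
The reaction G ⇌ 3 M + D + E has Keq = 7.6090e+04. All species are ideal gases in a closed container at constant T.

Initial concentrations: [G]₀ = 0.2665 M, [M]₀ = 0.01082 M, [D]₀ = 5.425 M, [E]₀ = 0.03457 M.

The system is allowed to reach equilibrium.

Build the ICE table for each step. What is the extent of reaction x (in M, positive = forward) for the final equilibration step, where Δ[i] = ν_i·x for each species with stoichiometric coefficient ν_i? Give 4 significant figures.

Q₀ = 8.9142e-07 vs Keq = 7.6090e+04 ⇒ Q<K, forward
Step 1:
                   G          M          D          E
  I           0.2665    0.01082      5.425    0.03457
  C          -0.2665     0.7995     0.2665     0.2665
  E       1.1980e-05     0.8103      5.691     0.3011
  solve Keq expr → x = 0.2665; check Q = 7.6090e+04

x = 0.2665 M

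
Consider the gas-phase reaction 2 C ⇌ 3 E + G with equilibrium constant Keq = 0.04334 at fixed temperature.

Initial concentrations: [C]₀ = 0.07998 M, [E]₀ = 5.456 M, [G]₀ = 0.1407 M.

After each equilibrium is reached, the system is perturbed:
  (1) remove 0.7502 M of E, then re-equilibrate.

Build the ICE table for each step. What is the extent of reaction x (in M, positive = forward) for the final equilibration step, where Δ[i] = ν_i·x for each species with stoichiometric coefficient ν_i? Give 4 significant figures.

x = 2.7590e-05 M

Q₀ = 3572 vs Keq = 0.04334 ⇒ Q>K, reverse
Step 1:
                    C           E           G
  init        0.07998       5.456      0.1407
  Δ            0.2813      -0.422     -0.1407
  eq           0.3613       5.034  4.4346e-05
  solve Keq expr → x = -0.1407; check Q = 0.04334
Then remove 0.7502 M of E.
Step 2:
                    C           E           G
  init         0.3613       4.284  4.4346e-05
  Δ       -5.5180e-05  8.2771e-05  2.7590e-05
  eq           0.3612       4.284  7.1936e-05
  solve Keq expr → x = 2.7590e-05; check Q = 0.04334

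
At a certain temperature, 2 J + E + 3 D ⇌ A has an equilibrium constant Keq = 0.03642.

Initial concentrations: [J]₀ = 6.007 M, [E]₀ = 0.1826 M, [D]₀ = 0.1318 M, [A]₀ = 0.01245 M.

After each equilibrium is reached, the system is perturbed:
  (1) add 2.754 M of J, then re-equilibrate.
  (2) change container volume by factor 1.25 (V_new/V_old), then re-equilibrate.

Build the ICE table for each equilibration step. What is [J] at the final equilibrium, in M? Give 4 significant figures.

[J]_eq = 7.027 M

Q₀ = 0.8253 vs Keq = 0.03642 ⇒ Q>K, reverse
Step 1:
                    J           E           D           A
  I             6.007      0.1826      0.1318     0.01245
  C           0.02257     0.01128     0.03385    -0.01128
  E              6.03      0.1939      0.1656    0.001167
  solve Keq expr → x = -0.01128; check Q = 0.03642
Then add 2.754 M of J.
Step 2:
                    J           E           D           A
  I             8.784      0.1939      0.1656    0.001167
  C         -0.002287   -0.001144   -0.003431    0.001144
  E             8.781      0.1927      0.1622    0.002311
  solve Keq expr → x = 0.001144; check Q = 0.03642
Then change container volume by factor 1.25 (V_new/V_old).
Step 3:
                    J           E           D           A
  I             7.025      0.1542      0.1298    0.001848
  C          0.002372    0.001186    0.003558   -0.001186
  E             7.027      0.1554      0.1333  6.6241e-04
  solve Keq expr → x = -0.001186; check Q = 0.03642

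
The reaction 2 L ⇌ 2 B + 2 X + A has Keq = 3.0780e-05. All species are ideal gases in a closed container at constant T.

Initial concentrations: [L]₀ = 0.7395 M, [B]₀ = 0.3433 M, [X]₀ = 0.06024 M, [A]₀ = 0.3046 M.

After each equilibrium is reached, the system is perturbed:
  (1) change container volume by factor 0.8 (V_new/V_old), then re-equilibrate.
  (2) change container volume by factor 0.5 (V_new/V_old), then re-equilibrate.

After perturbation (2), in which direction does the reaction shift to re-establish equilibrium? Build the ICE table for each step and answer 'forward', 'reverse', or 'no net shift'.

Direction: reverse

Q₀ = 2.3822e-04 vs Keq = 3.0780e-05 ⇒ Q>K, reverse
Step 1:
                   L          B          X          A
  init        0.7395     0.3433    0.06024     0.3046
  Δ          0.03432   -0.03432   -0.03432   -0.01716
  eq          0.7738      0.309    0.02592     0.2874
  solve Keq expr → x = -0.01716; check Q = 3.0780e-05
Then change container volume by factor 0.8 (V_new/V_old).
Step 2:
                   L          B          X          A
  init        0.9673     0.3862     0.0324     0.3593
  Δ         0.008358  -0.008358  -0.008358  -0.004179
  eq          0.9756     0.3779    0.02404     0.3551
  solve Keq expr → x = -0.004179; check Q = 3.0780e-05
Then change container volume by factor 0.5 (V_new/V_old).
Step 3:
                   L          B          X          A
  init         1.951     0.7557    0.04808     0.7102
  Δ          0.02991   -0.02991   -0.02991   -0.01496
  eq           1.981     0.7258    0.01816     0.6953
  solve Keq expr → x = -0.01496; check Q = 3.0780e-05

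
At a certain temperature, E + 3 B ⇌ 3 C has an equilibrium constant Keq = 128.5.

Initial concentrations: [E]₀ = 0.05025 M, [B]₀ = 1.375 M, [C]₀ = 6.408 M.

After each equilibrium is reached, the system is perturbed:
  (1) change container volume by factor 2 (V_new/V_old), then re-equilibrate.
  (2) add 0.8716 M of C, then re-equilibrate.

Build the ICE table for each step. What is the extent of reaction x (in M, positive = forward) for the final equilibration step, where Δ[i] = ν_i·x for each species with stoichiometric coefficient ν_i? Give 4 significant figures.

Q₀ = 2014 vs Keq = 128.5 ⇒ Q>K, reverse
Step 1:
                  E         B         C
  init      0.05025     1.375     6.408
  Δ          0.1774    0.5321   -0.5321
  eq         0.2276     1.907     5.876
  solve Keq expr → x = -0.1774; check Q = 128.5
Then change container volume by factor 2 (V_new/V_old).
Step 2:
                  E         B         C
  init       0.1138    0.9535     2.938
  Δ         0.03513    0.1054   -0.1054
  eq         0.1489     1.059     2.833
  solve Keq expr → x = -0.03513; check Q = 128.5
Then add 0.8716 M of C.
Step 3:
                  E         B         C
  init       0.1489     1.059     3.704
  Δ          0.0496    0.1488   -0.1488
  eq         0.1985     1.208     3.555
  solve Keq expr → x = -0.0496; check Q = 128.5

x = -0.0496 M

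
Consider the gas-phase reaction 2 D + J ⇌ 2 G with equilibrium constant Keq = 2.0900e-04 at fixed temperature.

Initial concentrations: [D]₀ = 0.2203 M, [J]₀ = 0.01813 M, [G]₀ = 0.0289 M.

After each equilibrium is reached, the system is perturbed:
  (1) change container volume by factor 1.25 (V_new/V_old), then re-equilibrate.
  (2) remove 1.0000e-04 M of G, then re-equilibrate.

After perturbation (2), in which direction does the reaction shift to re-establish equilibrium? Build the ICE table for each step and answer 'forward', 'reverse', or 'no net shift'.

Q₀ = 0.9492 vs Keq = 2.0900e-04 ⇒ Q>K, reverse
Step 1:
                  D         J         G
  init       0.2203   0.01813    0.0289
  Δ         0.02825   0.01413  -0.02825
  eq         0.2486   0.03226 6.4537e-04
  solve Keq expr → x = -0.01413; check Q = 2.0900e-04
Then change container volume by factor 1.25 (V_new/V_old).
Step 2:
                  D         J         G
  init       0.1988   0.02581 5.1630e-04
  Δ       5.4139e-05 2.7069e-05 -5.4139e-05
  eq         0.1989   0.02583 4.6216e-04
  solve Keq expr → x = -2.7069e-05; check Q = 2.0900e-04
Then remove 1.0000e-04 M of G.
Step 3:
                  D         J         G
  init       0.1989   0.02583 3.6216e-04
  Δ       -9.9325e-05 -4.9662e-05 9.9325e-05
  eq         0.1988   0.02578 4.6148e-04
  solve Keq expr → x = 4.9662e-05; check Q = 2.0900e-04

Direction: forward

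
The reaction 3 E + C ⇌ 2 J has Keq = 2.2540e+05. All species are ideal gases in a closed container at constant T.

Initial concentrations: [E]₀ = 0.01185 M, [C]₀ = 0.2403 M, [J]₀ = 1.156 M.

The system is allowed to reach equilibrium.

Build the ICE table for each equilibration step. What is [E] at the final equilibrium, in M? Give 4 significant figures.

[E]_eq = 0.0287 M

Q₀ = 3.3420e+06 vs Keq = 2.2540e+05 ⇒ Q>K, reverse
Step 1:
                   E          C          J
  Initial    0.01185     0.2403      1.156
  Change     0.01685   0.005617   -0.01123
  Equil       0.0287     0.2459      1.145
  solve Keq expr → x = -0.005617; check Q = 2.2540e+05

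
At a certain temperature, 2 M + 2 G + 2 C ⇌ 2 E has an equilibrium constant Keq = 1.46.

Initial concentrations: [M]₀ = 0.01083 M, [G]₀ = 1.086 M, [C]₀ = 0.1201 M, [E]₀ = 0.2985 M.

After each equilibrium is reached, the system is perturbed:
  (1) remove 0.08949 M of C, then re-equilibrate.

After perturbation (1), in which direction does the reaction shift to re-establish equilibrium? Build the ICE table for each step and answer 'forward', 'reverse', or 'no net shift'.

Q₀ = 4.4657e+04 vs Keq = 1.46 ⇒ Q>K, reverse
Step 1:
                    M           G           C           E
  init        0.01083       1.086      0.1201      0.2985
  Δ            0.1966      0.1966      0.1966     -0.1966
  eq           0.2075       1.283      0.3167      0.1019
  solve Keq expr → x = -0.09832; check Q = 1.46
Then remove 0.08949 M of C.
Step 2:
                    M           G           C           E
  init         0.2075       1.283      0.2273      0.1019
  Δ            0.0163      0.0163      0.0163     -0.0163
  eq           0.2238       1.299      0.2436     0.08555
  solve Keq expr → x = -0.008152; check Q = 1.46

Direction: reverse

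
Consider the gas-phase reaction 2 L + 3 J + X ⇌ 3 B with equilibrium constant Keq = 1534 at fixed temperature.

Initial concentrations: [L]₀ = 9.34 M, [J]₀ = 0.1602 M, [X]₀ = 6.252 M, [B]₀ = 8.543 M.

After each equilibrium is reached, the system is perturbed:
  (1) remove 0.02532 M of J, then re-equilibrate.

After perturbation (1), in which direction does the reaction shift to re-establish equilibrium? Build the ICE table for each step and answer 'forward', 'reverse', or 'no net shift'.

Direction: reverse

Q₀ = 278.1 vs Keq = 1534 ⇒ Q<K, forward
Step 1:
                   L          J          X          B
  I             9.34     0.1602      6.252      8.543
  C          -0.0456    -0.0684    -0.0228     0.0684
  E            9.294     0.0918      6.229      8.611
  solve Keq expr → x = 0.0228; check Q = 1534
Then remove 0.02532 M of J.
Step 2:
                   L          J          X          B
  I            9.294    0.06648      6.229      8.611
  C           0.0166    0.02491   0.008302   -0.02491
  E            9.311    0.09138      6.238      8.586
  solve Keq expr → x = -0.008302; check Q = 1534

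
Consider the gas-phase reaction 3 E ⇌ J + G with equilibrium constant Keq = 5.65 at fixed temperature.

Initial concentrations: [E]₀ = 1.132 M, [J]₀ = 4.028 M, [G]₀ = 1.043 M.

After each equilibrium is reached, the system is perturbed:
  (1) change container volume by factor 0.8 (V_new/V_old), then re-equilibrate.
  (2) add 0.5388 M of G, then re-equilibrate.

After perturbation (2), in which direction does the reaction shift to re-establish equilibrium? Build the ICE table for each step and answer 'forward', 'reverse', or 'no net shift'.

Direction: reverse

Q₀ = 2.896 vs Keq = 5.65 ⇒ Q<K, forward
Step 1:
                    E           J           G
  Initial       1.132       4.028       1.043
  Change      -0.2018     0.06728     0.06728
  Equil        0.9302       4.095        1.11
  solve Keq expr → x = 0.06728; check Q = 5.65
Then change container volume by factor 0.8 (V_new/V_old).
Step 2:
                    E           J           G
  Initial       1.163       5.119       1.388
  Change     -0.07512     0.02504     0.02504
  Equil         1.088       5.144       1.413
  solve Keq expr → x = 0.02504; check Q = 5.65
Then add 0.5388 M of G.
Step 3:
                    E           J           G
  Initial       1.088       5.144       1.952
  Change       0.1129    -0.03763    -0.03763
  Equil           1.2       5.107       1.914
  solve Keq expr → x = -0.03763; check Q = 5.65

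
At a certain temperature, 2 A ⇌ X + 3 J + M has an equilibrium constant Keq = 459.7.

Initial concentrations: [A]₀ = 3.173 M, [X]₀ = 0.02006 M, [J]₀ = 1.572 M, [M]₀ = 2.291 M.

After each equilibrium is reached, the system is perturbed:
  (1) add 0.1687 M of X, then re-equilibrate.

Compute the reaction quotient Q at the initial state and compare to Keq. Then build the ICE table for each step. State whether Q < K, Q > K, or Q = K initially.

Q₀ = 0.01773; Q < K (proceeds forward)

Q₀ = 0.01773 vs Keq = 459.7 ⇒ Q<K, forward
Step 1:
                   A          X          J          M
  init         3.173    0.02006      1.572      2.291
  Δ           -2.197      1.099      3.296      1.099
  eq          0.9756      1.119      4.868       3.39
  solve Keq expr → x = 1.099; check Q = 459.7
Then add 0.1687 M of X.
Step 2:
                   A          X          J          M
  init        0.9756      1.287      4.868       3.39
  Δ          0.04038   -0.02019   -0.06057   -0.02019
  eq           1.016      1.267      4.808       3.37
  solve Keq expr → x = -0.02019; check Q = 459.7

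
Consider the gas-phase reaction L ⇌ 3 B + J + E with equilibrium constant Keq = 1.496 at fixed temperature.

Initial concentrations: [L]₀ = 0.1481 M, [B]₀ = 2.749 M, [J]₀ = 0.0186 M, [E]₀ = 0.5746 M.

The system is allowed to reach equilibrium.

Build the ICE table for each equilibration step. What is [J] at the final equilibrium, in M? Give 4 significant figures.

Q₀ = 1.499 vs Keq = 1.496 ⇒ Q>K, reverse
Step 1:
                  L         B         J         E
  I          0.1481     2.749    0.0186    0.5746
  C       3.2168e-05 -9.6505e-05 -3.2168e-05 -3.2168e-05
  E          0.1481     2.749   0.01857    0.5746
  solve Keq expr → x = -3.2168e-05; check Q = 1.496

[J]_eq = 0.01857 M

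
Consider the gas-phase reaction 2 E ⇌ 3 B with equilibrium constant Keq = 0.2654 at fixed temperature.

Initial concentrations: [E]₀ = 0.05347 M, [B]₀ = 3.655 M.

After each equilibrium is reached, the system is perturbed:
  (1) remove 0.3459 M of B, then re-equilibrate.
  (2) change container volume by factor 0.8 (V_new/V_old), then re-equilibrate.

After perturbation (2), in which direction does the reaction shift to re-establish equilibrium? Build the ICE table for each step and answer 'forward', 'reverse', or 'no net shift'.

Direction: reverse

Q₀ = 1.7078e+04 vs Keq = 0.2654 ⇒ Q>K, reverse
Step 1:
                    E           B
  I           0.05347       3.655
  C             1.792      -2.688
  E             1.846      0.9669
  solve Keq expr → x = -0.896; check Q = 0.2654
Then remove 0.3459 M of B.
Step 2:
                    E           B
  I             1.846       0.621
  C           -0.1864      0.2796
  E             1.659      0.9006
  solve Keq expr → x = 0.09321; check Q = 0.2654
Then change container volume by factor 0.8 (V_new/V_old).
Step 3:
                    E           B
  I             2.074       1.126
  C           0.04398    -0.06598
  E             2.118        1.06
  solve Keq expr → x = -0.02199; check Q = 0.2654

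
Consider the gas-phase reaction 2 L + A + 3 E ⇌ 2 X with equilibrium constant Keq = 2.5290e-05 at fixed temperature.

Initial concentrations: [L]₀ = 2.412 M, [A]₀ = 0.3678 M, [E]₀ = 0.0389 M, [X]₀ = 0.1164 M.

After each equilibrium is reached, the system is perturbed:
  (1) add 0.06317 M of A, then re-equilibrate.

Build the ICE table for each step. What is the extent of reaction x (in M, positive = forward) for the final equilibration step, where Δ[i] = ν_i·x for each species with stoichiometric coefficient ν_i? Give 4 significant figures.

Q₀ = 107.6 vs Keq = 2.5290e-05 ⇒ Q>K, reverse
Step 1:
                  L         A         E         X
  init        2.412    0.3678    0.0389    0.1164
  Δ          0.1156   0.05779    0.1734   -0.1156
  eq          2.528    0.4256    0.2123 8.1106e-04
  solve Keq expr → x = -0.05779; check Q = 2.5290e-05
Then add 0.06317 M of A.
Step 2:
                  L         A         E         X
  init        2.528    0.4888    0.2123 8.1106e-04
  Δ       -5.7535e-05 -2.8767e-05 -8.6302e-05 5.7535e-05
  eq          2.528    0.4887    0.2122 8.6859e-04
  solve Keq expr → x = 2.8767e-05; check Q = 2.5290e-05

x = 2.8767e-05 M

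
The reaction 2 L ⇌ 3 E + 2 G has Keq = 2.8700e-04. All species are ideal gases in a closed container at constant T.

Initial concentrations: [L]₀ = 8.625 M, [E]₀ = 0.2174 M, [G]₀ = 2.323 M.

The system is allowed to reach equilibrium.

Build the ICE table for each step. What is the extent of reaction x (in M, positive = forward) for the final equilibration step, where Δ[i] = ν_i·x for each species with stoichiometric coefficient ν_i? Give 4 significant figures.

x = -0.01901 M

Q₀ = 7.4535e-04 vs Keq = 2.8700e-04 ⇒ Q>K, reverse
Step 1:
                  L         E         G
  I           8.625    0.2174     2.323
  C         0.03801  -0.05702  -0.03801
  E           8.663    0.1604     2.285
  solve Keq expr → x = -0.01901; check Q = 2.8700e-04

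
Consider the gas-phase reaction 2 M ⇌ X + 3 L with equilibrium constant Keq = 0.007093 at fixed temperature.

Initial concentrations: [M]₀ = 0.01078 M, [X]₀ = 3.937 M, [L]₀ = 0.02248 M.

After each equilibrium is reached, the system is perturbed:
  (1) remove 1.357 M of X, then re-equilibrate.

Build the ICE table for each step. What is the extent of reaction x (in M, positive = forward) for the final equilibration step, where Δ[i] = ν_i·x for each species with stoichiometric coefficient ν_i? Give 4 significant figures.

Q₀ = 0.3849 vs Keq = 0.007093 ⇒ Q>K, reverse
Step 1:
                   M          X          L
  Initial    0.01078      3.937    0.02248
  Change    0.009043  -0.004521   -0.01356
  Equil      0.01982      3.932   0.008916
  solve Keq expr → x = -0.004521; check Q = 0.007093
Then remove 1.357 M of X.
Step 2:
                   M          X          L
  Initial    0.01982      2.575   0.008916
  Change  -7.3096e-04 3.6548e-04   0.001096
  Equil      0.01909      2.576    0.01001
  solve Keq expr → x = 3.6548e-04; check Q = 0.007093

x = 3.6548e-04 M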